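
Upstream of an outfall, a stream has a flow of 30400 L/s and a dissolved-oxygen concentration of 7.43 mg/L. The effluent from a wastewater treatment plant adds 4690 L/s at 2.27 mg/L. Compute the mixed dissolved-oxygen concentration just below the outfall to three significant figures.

6.74 mg/L

Flow-weighted mixing: C = (Q_r C_r + Q_w C_w)/(Q_r + Q_w)
= (30400×7.43 + 4690×2.27)/(30400 + 4690) = 236500/35090 = 6.740 mg/L.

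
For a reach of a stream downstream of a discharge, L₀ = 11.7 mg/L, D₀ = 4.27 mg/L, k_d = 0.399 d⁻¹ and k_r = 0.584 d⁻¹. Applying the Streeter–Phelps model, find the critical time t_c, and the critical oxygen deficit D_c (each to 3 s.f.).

At the critical point dD/dt = 0, so k_d L₀ e^(−k_d t) = k_r D. Substituting D(t) from the Streeter–Phelps equation and solving for t gives
t_c = ln[(k_r/k_d)(1 − D₀(k_r−k_d)/(k_d L₀))] / (k_r−k_d).
Here k_r−k_d = 0.1850 d⁻¹ and 1 − D₀(k_r−k_d)/(k_d L₀) = 1 − 4.27×0.1850/(0.399×11.7) = 0.8308, so
t_c = ln(1.464 × 0.8308) / 0.1850 = 0.1956 / 0.1850 = 1.057 d.
D_c = (k_d/k_r) L₀ e^(−k_d t_c) = (0.399/0.584) × 11.7 × e^(−0.399×1.057) = 0.6832 × 11.7 × 0.6559 = 5.243 mg/L.

t_c ≈ 1.06 d; D_c ≈ 5.24 mg/L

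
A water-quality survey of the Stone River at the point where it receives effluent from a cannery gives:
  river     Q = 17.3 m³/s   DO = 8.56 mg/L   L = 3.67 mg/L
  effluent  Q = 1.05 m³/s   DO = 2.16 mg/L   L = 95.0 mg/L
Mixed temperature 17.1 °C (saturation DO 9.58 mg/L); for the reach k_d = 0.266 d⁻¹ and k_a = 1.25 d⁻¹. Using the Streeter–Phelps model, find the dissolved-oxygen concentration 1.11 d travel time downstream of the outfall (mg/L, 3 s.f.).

DO ≈ 8.04 mg/L

Mixed DO = (17.3×8.56 + 1.05×2.16)/(17.3+1.05) = 150.4/18.35 = 8.194 mg/L.
Mixed L₀ = (17.3×3.67 + 1.05×95.0)/(18.35) = 163.2/18.35 = 8.896 mg/L.
Initial deficit D₀ = C_s − DO₀ = 9.58 − 8.194 = 1.386 mg/L.
D(1.11) = [0.266×8.896/(1.25−0.266)](e^(−0.266×1.11) − e^(−1.25×1.11)) + 1.386 e^(−1.25×1.11)
= 2.405 × (0.7443 − 0.2497) + 1.386 × 0.2497 = 1.536 mg/L.
DO = 9.58 − 1.536 = 8.044 mg/L.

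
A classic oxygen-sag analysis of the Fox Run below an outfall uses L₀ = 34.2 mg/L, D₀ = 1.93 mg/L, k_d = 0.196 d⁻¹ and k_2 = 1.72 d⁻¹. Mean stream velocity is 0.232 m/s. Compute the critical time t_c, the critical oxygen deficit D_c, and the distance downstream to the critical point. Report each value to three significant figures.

With k_2/k_d = 8.776 and 1 − D₀(k_2−k_d)/(k_d L₀) = 0.5612,
t_c = ln(8.776 × 0.5612) / (1.72 − 0.196) = ln(4.925) / 1.524 = 1.594/1.524 = 1.046 d.
L(t_c) = L₀ e^(−k_d t_c) = 34.2 × 0.8146 = 27.86 mg/L, and at the critical point k_2 D_c = k_d L, so D_c = (0.196/1.72) × 27.86 = 3.175 mg/L.
x_c = v t_c = 0.232 m/s × 1.046 d × 86400 s/d = 20970 m ≈ 21.0 km.

t_c ≈ 1.05 d; D_c ≈ 3.17 mg/L; x_c ≈ 21.0 km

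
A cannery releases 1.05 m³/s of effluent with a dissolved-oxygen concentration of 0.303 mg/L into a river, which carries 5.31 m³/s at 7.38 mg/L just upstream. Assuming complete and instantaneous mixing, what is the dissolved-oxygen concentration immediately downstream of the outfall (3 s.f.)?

Flow-weighted mixing: C = (Q_r C_r + Q_w C_w)/(Q_r + Q_w)
= (5.31×7.38 + 1.05×0.303)/(5.31 + 1.05) = 39.51/6.360 = 6.212 mg/L.

6.21 mg/L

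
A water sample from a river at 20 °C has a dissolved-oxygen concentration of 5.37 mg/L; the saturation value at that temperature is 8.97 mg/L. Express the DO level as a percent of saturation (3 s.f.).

% saturation = C/C_s × 100 = 5.37/8.97 × 100 = 59.9 %.

59.9 % saturation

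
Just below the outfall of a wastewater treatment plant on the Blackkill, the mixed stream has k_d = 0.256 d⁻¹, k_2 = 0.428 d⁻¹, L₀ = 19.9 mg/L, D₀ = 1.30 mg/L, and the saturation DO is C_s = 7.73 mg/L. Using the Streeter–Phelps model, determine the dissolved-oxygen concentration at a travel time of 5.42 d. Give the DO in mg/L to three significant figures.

DO ≈ 3.12 mg/L

k_d L₀/(k_2−k_d) = 0.256×19.9/(0.428−0.256) = 5.094/0.1720 = 29.62 mg/L.
e^(−k_d t) = e^(−0.256×5.420) = 0.2497; e^(−k_2 t) = e^(−0.428×5.420) = 0.09830.
D = 29.62 × (0.2497 − 0.09830) + 1.30 × 0.09830 = 4.484 + 0.1278 = 4.612 mg/L.
DO = C_s − D = 7.73 − 4.612 = 3.118 mg/L.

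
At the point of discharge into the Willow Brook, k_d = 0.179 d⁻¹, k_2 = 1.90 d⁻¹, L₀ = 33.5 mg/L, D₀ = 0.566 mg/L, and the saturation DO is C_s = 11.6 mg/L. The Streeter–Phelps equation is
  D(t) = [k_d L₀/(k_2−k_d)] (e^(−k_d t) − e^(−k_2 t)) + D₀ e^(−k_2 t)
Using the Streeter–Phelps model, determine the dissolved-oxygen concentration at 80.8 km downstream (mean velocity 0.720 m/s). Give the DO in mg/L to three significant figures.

Travel time t = x/v = 80.8 km / (0.720 m/s) = 80800 m / 0.720 m/s = 112200 s = 1.299 d.
k_d L₀/(k_2−k_d) = 0.179×33.5/(1.90−0.179) = 5.997/1.721 = 3.484 mg/L.
e^(−k_d t) = e^(−0.179×1.299) = 0.7926; e^(−k_2 t) = e^(−1.90×1.299) = 0.08477.
D = 3.484 × (0.7926 − 0.08477) + 0.566 × 0.08477 = 2.466 + 0.04798 = 2.514 mg/L.
DO = C_s − D = 11.6 − 2.514 = 9.086 mg/L.

DO ≈ 9.09 mg/L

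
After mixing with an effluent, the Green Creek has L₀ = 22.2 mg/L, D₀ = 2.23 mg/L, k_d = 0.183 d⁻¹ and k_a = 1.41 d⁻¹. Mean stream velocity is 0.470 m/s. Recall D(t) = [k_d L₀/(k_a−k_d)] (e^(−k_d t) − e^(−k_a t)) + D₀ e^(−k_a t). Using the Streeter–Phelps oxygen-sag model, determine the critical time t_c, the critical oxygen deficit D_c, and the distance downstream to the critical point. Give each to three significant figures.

t_c ≈ 0.752 d; D_c ≈ 2.51 mg/L; x_c ≈ 30.5 km

With k_a/k_d = 7.705 and 1 − D₀(k_a−k_d)/(k_d L₀) = 0.3265,
t_c = ln(7.705 × 0.3265) / (1.41 − 0.183) = ln(2.516) / 1.227 = 0.9225/1.227 = 0.7518 d.
D_c = (k_d/k_a) L₀ e^(−k_d t_c) = (0.183/1.41) × 22.2 × e^(−0.183×0.7518) = 0.1298 × 22.2 × 0.8715 = 2.511 mg/L.
x_c = v t_c = 0.470 m/s × 0.7518 d × 86400 s/d = 30530 m ≈ 30.5 km.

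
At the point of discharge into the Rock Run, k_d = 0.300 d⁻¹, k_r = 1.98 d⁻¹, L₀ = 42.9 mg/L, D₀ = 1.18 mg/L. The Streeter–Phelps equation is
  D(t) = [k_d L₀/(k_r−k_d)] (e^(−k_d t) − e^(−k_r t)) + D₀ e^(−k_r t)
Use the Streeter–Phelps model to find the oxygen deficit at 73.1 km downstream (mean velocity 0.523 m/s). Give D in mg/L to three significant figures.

Travel time t = x/v = 73.1 km / (0.523 m/s) = 73100 m / 0.523 m/s = 139800 s = 1.618 d.
k_d L₀/(k_r−k_d) = 0.300×42.9/(1.98−0.300) = 12.87/1.680 = 7.661 mg/L.
e^(−k_d t) = e^(−0.300×1.618) = 0.6155; e^(−k_r t) = e^(−1.98×1.618) = 0.04064.
D = 7.661 × (0.6155 − 0.04064) + 1.18 × 0.04064 = 4.404 + 0.04795 = 4.452 mg/L.

D ≈ 4.45 mg/L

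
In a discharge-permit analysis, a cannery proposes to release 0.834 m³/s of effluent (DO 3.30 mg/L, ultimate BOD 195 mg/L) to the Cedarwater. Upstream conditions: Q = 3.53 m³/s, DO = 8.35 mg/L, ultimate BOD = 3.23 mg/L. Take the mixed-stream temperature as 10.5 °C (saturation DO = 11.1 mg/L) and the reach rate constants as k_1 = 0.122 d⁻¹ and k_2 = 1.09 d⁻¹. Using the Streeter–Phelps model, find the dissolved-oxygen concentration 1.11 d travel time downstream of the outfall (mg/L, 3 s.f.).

Mixed DO = (3.53×8.35 + 0.834×3.30)/(3.53+0.834) = 32.23/4.364 = 7.385 mg/L.
Mixed L₀ = (3.53×3.23 + 0.834×195)/(4.364) = 174.0/4.364 = 39.88 mg/L.
Initial deficit D₀ = C_s − DO₀ = 11.1 − 7.385 = 3.715 mg/L.
D(1.11) = [0.122×39.88/(1.09−0.122)](e^(−0.122×1.11) − e^(−1.09×1.11)) + 3.715 e^(−1.09×1.11)
= 5.026 × (0.8733 − 0.2982) + 3.715 × 0.2982 = 3.999 mg/L.
DO = 11.1 − 3.999 = 7.101 mg/L.

DO ≈ 7.10 mg/L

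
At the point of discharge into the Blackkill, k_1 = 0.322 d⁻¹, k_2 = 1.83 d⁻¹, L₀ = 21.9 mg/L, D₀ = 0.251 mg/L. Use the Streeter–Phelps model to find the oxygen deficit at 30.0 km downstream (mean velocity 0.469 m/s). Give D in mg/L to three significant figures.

Travel time t = x/v = 30.0 km / (0.469 m/s) = 30000 m / 0.469 m/s = 63970 s = 0.7403 d.
k_1 L₀/(k_2−k_1) = 0.322×21.9/(1.83−0.322) = 7.052/1.508 = 4.676 mg/L.
e^(−k_1 t) = e^(−0.322×0.7403) = 0.7879; e^(−k_2 t) = e^(−1.83×0.7403) = 0.2580.
D = 4.676 × (0.7879 − 0.2580) + 0.251 × 0.2580 = 2.478 + 0.06476 = 2.543 mg/L.

D ≈ 2.54 mg/L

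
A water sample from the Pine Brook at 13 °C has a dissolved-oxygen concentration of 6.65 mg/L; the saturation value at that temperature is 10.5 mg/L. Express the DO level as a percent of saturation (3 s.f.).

63.3 % saturation

% saturation = C/C_s × 100 = 6.65/10.5 × 100 = 63.3 %.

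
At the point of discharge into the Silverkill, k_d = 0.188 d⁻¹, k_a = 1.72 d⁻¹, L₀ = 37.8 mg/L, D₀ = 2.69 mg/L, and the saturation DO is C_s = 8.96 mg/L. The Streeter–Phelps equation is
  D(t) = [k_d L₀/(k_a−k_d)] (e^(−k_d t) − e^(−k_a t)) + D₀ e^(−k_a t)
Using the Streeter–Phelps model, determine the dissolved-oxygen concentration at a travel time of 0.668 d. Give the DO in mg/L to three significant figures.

DO ≈ 5.49 mg/L

k_d L₀/(k_a−k_d) = 0.188×37.8/(1.72−0.188) = 7.106/1.532 = 4.639 mg/L.
e^(−k_d t) = e^(−0.188×0.6680) = 0.8820; e^(−k_a t) = e^(−1.72×0.6680) = 0.3170.
D = 4.639 × (0.8820 − 0.3170) + 2.69 × 0.3170 = 2.621 + 0.8526 = 3.474 mg/L.
DO = C_s − D = 8.96 − 3.474 = 5.486 mg/L.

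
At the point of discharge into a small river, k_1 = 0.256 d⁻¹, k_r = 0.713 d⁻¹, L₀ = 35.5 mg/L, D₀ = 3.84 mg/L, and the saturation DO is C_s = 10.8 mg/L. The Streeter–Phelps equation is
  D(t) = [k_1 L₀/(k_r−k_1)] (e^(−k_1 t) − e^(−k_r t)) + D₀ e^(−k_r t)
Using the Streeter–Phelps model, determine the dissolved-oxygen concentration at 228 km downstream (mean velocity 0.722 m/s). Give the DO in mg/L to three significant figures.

Travel time t = x/v = 228 km / (0.722 m/s) = 228000 m / 0.722 m/s = 315800 s = 3.655 d.
k_1 L₀/(k_r−k_1) = 0.256×35.5/(0.713−0.256) = 9.088/0.4570 = 19.89 mg/L.
e^(−k_1 t) = e^(−0.256×3.655) = 0.3923; e^(−k_r t) = e^(−0.713×3.655) = 0.07383.
D = 19.89 × (0.3923 − 0.07383) + 3.84 × 0.07383 = 6.334 + 0.2835 = 6.617 mg/L.
DO = C_s − D = 10.8 − 6.617 = 4.183 mg/L.

DO ≈ 4.18 mg/L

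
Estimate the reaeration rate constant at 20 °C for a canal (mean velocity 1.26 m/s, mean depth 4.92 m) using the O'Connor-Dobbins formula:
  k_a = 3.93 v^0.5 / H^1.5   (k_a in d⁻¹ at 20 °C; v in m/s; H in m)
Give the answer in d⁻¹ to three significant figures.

k_a ≈ 0.404 d⁻¹

k_a = 3.93 × 1.26^0.5 / 4.92^1.5 = 3.93 × 1.122 / 10.91 = 0.4042 d⁻¹.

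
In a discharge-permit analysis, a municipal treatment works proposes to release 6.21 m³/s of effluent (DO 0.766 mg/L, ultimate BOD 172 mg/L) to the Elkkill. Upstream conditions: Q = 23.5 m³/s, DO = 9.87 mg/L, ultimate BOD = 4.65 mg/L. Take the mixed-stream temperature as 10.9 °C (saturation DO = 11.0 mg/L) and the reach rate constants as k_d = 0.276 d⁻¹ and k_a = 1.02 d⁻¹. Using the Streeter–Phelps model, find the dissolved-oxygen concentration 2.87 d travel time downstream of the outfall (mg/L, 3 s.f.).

DO ≈ 4.97 mg/L

Mixed DO = (23.5×9.87 + 6.21×0.766)/(23.5+6.21) = 236.7/29.71 = 7.967 mg/L.
Mixed L₀ = (23.5×4.65 + 6.21×172)/(29.71) = 1177/29.71 = 39.63 mg/L.
Initial deficit D₀ = C_s − DO₀ = 11.0 − 7.967 = 3.033 mg/L.
D(2.87) = [0.276×39.63/(1.02−0.276)](e^(−0.276×2.87) − e^(−1.02×2.87)) + 3.033 e^(−1.02×2.87)
= 14.70 × (0.4529 − 0.05354) + 3.033 × 0.05354 = 6.033 mg/L.
DO = 11.0 − 6.033 = 4.967 mg/L.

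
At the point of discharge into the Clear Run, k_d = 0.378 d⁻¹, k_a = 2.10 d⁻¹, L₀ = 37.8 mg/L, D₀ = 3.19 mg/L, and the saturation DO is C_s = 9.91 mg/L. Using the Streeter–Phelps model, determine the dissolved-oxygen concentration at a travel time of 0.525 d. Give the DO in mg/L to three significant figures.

k_d L₀/(k_a−k_d) = 0.378×37.8/(2.10−0.378) = 14.29/1.722 = 8.298 mg/L.
e^(−k_d t) = e^(−0.378×0.5250) = 0.8200; e^(−k_a t) = e^(−2.10×0.5250) = 0.3320.
D = 8.298 × (0.8200 − 0.3320) + 3.19 × 0.3320 = 4.049 + 1.059 = 5.108 mg/L.
DO = C_s − D = 9.91 − 5.108 = 4.802 mg/L.

DO ≈ 4.80 mg/L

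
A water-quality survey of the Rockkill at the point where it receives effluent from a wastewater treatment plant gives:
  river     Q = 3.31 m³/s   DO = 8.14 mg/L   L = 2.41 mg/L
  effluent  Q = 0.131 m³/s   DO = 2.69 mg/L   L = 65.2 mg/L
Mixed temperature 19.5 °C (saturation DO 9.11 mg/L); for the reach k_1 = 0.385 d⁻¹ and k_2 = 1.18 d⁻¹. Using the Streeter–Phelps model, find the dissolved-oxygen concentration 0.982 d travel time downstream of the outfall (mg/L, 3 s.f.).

Mixed DO = (3.31×8.14 + 0.131×2.69)/(3.31+0.131) = 27.30/3.441 = 7.933 mg/L.
Mixed L₀ = (3.31×2.41 + 0.131×65.2)/(3.441) = 16.52/3.441 = 4.800 mg/L.
Initial deficit D₀ = C_s − DO₀ = 9.11 − 7.933 = 1.177 mg/L.
D(0.982) = [0.385×4.800/(1.18−0.385)](e^(−0.385×0.982) − e^(−1.18×0.982)) + 1.177 e^(−1.18×0.982)
= 2.325 × (0.6852 − 0.3139) + 1.177 × 0.3139 = 1.233 mg/L.
DO = 9.11 − 1.233 = 7.877 mg/L.

DO ≈ 7.88 mg/L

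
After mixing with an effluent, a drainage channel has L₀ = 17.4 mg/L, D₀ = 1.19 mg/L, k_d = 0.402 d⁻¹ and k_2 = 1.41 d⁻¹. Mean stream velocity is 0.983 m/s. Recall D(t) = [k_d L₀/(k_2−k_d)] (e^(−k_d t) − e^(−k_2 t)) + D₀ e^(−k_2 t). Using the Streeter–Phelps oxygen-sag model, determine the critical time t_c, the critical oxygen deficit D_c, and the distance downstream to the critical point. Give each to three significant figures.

t_c ≈ 1.06 d; D_c ≈ 3.24 mg/L; x_c ≈ 89.9 km

t_c = [1/(k_2−k_d)] ln[(k_2/k_d)(1 − D₀(k_2−k_d)/(k_d L₀))]
= [1/(1.41−0.402)] ln[(1.41/0.402)(1 − 1.19×1.008/(0.402×17.4))]
= (1/1.008) ln[3.507 × 0.8285] = 0.9921 × ln(2.906) = 0.9921 × 1.067 = 1.058 d.
L(t_c) = L₀ e^(−k_d t_c) = 17.4 × 0.6535 = 11.37 mg/L, and at the critical point k_2 D_c = k_d L, so D_c = (0.402/1.41) × 11.37 = 3.242 mg/L.
x_c = v t_c = 0.983 m/s × 1.058 d × 86400 s/d = 89880 m ≈ 89.9 km.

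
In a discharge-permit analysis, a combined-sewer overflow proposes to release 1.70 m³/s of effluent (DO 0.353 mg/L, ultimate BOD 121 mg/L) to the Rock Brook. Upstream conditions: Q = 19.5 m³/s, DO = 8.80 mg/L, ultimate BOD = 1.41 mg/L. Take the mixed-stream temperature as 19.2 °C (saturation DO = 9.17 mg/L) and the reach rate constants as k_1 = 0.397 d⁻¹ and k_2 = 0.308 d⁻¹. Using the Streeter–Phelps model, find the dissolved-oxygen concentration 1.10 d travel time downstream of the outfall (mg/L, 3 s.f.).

DO ≈ 5.16 mg/L

Mixed DO = (19.5×8.80 + 1.70×0.353)/(19.5+1.70) = 172.2/21.20 = 8.123 mg/L.
Mixed L₀ = (19.5×1.41 + 1.70×121)/(21.20) = 233.2/21.20 = 11.00 mg/L.
Initial deficit D₀ = C_s − DO₀ = 9.17 − 8.123 = 1.047 mg/L.
D(1.10) = [0.397×11.00/(0.308−0.397)](e^(−0.397×1.10) − e^(−0.308×1.10)) + 1.047 e^(−0.308×1.10)
= -49.07 × (0.6462 − 0.7126) + 1.047 × 0.7126 = 4.007 mg/L.
DO = 9.17 − 4.007 = 5.163 mg/L.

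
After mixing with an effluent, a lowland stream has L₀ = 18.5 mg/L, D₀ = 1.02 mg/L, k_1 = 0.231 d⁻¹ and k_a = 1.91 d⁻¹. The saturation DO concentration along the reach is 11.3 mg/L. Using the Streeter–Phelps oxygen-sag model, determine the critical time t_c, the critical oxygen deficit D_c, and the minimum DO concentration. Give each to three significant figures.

t_c ≈ 0.953 d; D_c ≈ 1.80 mg/L; min DO ≈ 9.50 mg/L

With k_a/k_1 = 8.268 and 1 − D₀(k_a−k_1)/(k_1 L₀) = 0.5993,
t_c = ln(8.268 × 0.5993) / (1.91 − 0.231) = ln(4.955) / 1.679 = 1.600/1.679 = 0.9532 d.
D_c = (k_1/k_a) L₀ e^(−k_1 t_c) = (0.231/1.91) × 18.5 × e^(−0.231×0.9532) = 0.1209 × 18.5 × 0.8024 = 1.795 mg/L.
Minimum DO = C_s − D_c = 11.3 − 1.795 = 9.505 mg/L.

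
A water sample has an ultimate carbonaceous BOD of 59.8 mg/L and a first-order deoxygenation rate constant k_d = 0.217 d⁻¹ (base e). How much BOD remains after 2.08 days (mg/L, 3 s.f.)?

L ≈ 38.1 mg/L

L_t = L₀ e^(−k_d t) = 59.8 × e^(−0.217×2.08) = 59.8 × 0.6368 = 38.08 mg/L.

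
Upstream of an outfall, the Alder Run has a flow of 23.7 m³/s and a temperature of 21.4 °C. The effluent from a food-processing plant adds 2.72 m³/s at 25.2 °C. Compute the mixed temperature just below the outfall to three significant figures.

Flow-weighted mixing: C = (Q_r C_r + Q_w C_w)/(Q_r + Q_w)
= (23.7×21.4 + 2.72×25.2)/(23.7 + 2.72) = 575.7/26.42 = 21.79 °C.

21.8 °C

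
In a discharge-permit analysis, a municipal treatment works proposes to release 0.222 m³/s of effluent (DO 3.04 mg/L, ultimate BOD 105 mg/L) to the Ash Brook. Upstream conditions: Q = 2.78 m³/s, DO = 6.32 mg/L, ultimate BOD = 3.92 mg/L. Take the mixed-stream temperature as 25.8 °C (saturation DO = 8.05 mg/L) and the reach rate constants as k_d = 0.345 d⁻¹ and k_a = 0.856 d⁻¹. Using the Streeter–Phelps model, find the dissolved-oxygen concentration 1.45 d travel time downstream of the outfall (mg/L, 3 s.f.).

DO ≈ 5.04 mg/L

Mixed DO = (2.78×6.32 + 0.222×3.04)/(2.78+0.222) = 18.24/3.002 = 6.077 mg/L.
Mixed L₀ = (2.78×3.92 + 0.222×105)/(3.002) = 34.21/3.002 = 11.39 mg/L.
Initial deficit D₀ = C_s − DO₀ = 8.05 − 6.077 = 1.973 mg/L.
D(1.45) = [0.345×11.39/(0.856−0.345)](e^(−0.345×1.45) − e^(−0.856×1.45)) + 1.973 e^(−0.856×1.45)
= 7.693 × (0.6064 − 0.2890) + 1.973 × 0.2890 = 3.012 mg/L.
DO = 8.05 − 3.012 = 5.038 mg/L.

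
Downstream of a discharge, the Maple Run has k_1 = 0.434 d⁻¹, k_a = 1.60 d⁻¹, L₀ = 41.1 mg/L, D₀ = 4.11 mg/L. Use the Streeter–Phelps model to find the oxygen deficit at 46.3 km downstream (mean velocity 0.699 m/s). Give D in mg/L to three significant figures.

D ≈ 7.69 mg/L

Travel time t = x/v = 46.3 km / (0.699 m/s) = 46300 m / 0.699 m/s = 66240 s = 0.7666 d.
k_1 L₀/(k_a−k_1) = 0.434×41.1/(1.60−0.434) = 17.84/1.166 = 15.30 mg/L.
e^(−k_1 t) = e^(−0.434×0.7666) = 0.7170; e^(−k_a t) = e^(−1.60×0.7666) = 0.2933.
D = 15.30 × (0.7170 − 0.2933) + 4.11 × 0.2933 = 6.482 + 1.205 = 7.687 mg/L.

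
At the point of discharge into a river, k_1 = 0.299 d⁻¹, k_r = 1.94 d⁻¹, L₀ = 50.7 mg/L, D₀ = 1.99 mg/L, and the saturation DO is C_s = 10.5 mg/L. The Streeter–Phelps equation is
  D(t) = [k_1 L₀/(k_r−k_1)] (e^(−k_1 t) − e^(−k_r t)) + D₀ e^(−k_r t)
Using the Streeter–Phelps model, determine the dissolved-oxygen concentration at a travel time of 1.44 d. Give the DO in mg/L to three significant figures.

DO ≈ 4.94 mg/L

k_1 L₀/(k_r−k_1) = 0.299×50.7/(1.94−0.299) = 15.16/1.641 = 9.238 mg/L.
e^(−k_1 t) = e^(−0.299×1.440) = 0.6501; e^(−k_r t) = e^(−1.94×1.440) = 0.06120.
D = 9.238 × (0.6501 − 0.06120) + 1.99 × 0.06120 = 5.441 + 0.1218 = 5.562 mg/L.
DO = C_s − D = 10.5 − 5.562 = 4.938 mg/L.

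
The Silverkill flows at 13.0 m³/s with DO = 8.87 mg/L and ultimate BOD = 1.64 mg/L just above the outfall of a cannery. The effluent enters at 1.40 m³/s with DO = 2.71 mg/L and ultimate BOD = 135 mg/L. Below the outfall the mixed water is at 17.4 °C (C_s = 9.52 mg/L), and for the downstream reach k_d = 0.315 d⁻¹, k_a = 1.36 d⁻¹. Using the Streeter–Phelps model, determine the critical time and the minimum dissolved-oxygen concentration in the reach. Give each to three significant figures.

Mixed DO = (13.0×8.87 + 1.40×2.71)/(13.0+1.40) = 119.1/14.40 = 8.271 mg/L.
Mixed L₀ = (13.0×1.64 + 1.40×135)/(14.40) = 210.3/14.40 = 14.61 mg/L.
Initial deficit D₀ = C_s − DO₀ = 9.52 − 8.271 = 1.249 mg/L.
t_c = (1/1.045) ln[(1.36/0.315)(1 − 1.249×1.045/(0.315×14.61))] = 0.9569 × ln(3.093) = 1.080 d.
D_c = (0.315/1.36) × 14.61 × e^(−0.315×1.080) = 0.2316 × 14.61 × 0.7115 = 2.407 mg/L.
Minimum DO = 9.52 − 2.407 = 7.113 mg/L.

t_c ≈ 1.08 d; minimum DO ≈ 7.11 mg/L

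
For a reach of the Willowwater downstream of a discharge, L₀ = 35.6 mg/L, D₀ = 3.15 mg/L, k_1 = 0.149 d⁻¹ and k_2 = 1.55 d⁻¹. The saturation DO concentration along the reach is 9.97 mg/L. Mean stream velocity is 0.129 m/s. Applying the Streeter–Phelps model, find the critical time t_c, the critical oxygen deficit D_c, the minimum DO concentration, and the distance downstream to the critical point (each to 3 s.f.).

With k_2/k_1 = 10.40 and 1 − D₀(k_2−k_1)/(k_1 L₀) = 0.1680,
t_c = ln(10.40 × 0.1680) / (1.55 − 0.149) = ln(1.748) / 1.401 = 0.5584/1.401 = 0.3986 d.
L(t_c) = L₀ e^(−k_1 t_c) = 35.6 × 0.9423 = 33.55 mg/L, and at the critical point k_2 D_c = k_1 L, so D_c = (0.149/1.55) × 33.55 = 3.225 mg/L.
Minimum DO = C_s − D_c = 9.97 − 3.225 = 6.745 mg/L.
x_c = v t_c = 0.129 m/s × 0.3986 d × 86400 s/d = 4442 m ≈ 4.44 km.

t_c ≈ 0.399 d; D_c ≈ 3.22 mg/L; min DO ≈ 6.75 mg/L; x_c ≈ 4.44 km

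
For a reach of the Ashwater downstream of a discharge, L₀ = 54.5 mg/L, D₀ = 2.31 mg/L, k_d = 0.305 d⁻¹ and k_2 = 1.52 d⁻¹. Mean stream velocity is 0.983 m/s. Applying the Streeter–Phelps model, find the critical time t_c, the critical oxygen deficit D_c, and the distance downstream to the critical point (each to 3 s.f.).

t_c = [1/(k_2−k_d)] ln[(k_2/k_d)(1 − D₀(k_2−k_d)/(k_d L₀))]
= [1/(1.52−0.305)] ln[(1.52/0.305)(1 − 2.31×1.215/(0.305×54.5))]
= (1/1.215) ln[4.984 × 0.8312] = 0.8230 × ln(4.142) = 0.8230 × 1.421 = 1.170 d.
D_c = (k_d/k_2) L₀ e^(−k_d t_c) = (0.305/1.52) × 54.5 × e^(−0.305×1.170) = 0.2007 × 54.5 × 0.6999 = 7.654 mg/L.
x_c = v t_c = 0.983 m/s × 1.170 d × 86400 s/d = 99350 m ≈ 99.3 km.

t_c ≈ 1.17 d; D_c ≈ 7.65 mg/L; x_c ≈ 99.3 km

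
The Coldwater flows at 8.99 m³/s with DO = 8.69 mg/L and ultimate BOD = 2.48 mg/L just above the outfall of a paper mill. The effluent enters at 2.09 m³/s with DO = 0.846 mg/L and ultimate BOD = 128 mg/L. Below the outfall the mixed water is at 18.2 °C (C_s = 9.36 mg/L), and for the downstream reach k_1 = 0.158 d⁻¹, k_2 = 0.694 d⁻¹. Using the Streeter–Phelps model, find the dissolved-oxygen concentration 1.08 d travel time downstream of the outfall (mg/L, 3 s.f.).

Mixed DO = (8.99×8.69 + 2.09×0.846)/(8.99+2.09) = 79.89/11.08 = 7.210 mg/L.
Mixed L₀ = (8.99×2.48 + 2.09×128)/(11.08) = 289.8/11.08 = 26.16 mg/L.
Initial deficit D₀ = C_s − DO₀ = 9.36 − 7.210 = 2.150 mg/L.
D(1.08) = [0.158×26.16/(0.694−0.158)](e^(−0.158×1.08) − e^(−0.694×1.08)) + 2.150 e^(−0.694×1.08)
= 7.710 × (0.8431 − 0.4726) + 2.150 × 0.4726 = 3.873 mg/L.
DO = 9.36 − 3.873 = 5.487 mg/L.

DO ≈ 5.49 mg/L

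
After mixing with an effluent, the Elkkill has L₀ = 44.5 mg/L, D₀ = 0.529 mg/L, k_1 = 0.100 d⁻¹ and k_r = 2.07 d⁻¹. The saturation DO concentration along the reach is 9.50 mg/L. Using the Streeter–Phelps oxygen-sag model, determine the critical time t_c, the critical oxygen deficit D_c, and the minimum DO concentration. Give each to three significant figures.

At the critical point dD/dt = 0, so k_1 L₀ e^(−k_1 t) = k_r D. Substituting D(t) from the Streeter–Phelps equation and solving for t gives
t_c = ln[(k_r/k_1)(1 − D₀(k_r−k_1)/(k_1 L₀))] / (k_r−k_1).
Here k_r−k_1 = 1.970 d⁻¹ and 1 − D₀(k_r−k_1)/(k_1 L₀) = 1 − 0.529×1.970/(0.100×44.5) = 0.7658, so
t_c = ln(20.70 × 0.7658) / 1.970 = 2.763 / 1.970 = 1.403 d.
L(t_c) = L₀ e^(−k_1 t_c) = 44.5 × 0.8691 = 38.68 mg/L, and at the critical point k_r D_c = k_1 L, so D_c = (0.100/2.07) × 38.68 = 1.868 mg/L.
Minimum DO = C_s − D_c = 9.50 − 1.868 = 7.632 mg/L.

t_c ≈ 1.40 d; D_c ≈ 1.87 mg/L; min DO ≈ 7.63 mg/L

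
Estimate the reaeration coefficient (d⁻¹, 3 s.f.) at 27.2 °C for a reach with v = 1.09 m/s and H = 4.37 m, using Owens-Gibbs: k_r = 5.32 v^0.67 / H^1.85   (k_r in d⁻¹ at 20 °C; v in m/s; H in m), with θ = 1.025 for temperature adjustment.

k_r ≈ 0.440 d⁻¹

k_r(20) = 5.32 × 1.09^0.67 / 4.37^1.85 = 5.32 × 1.059 / 15.31 = 0.3682 d⁻¹.
k_r(27.2) = 0.3682 × 1.025^(27.2−20) = 0.3682 × 1.195 = 0.4399 d⁻¹.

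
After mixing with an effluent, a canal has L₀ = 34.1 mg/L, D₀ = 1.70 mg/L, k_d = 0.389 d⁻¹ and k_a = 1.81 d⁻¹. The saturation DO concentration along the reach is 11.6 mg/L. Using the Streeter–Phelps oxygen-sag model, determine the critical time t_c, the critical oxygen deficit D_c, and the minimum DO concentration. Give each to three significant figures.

t_c ≈ 0.941 d; D_c ≈ 5.08 mg/L; min DO ≈ 6.52 mg/L

With k_a/k_d = 4.653 and 1 − D₀(k_a−k_d)/(k_d L₀) = 0.8179,
t_c = ln(4.653 × 0.8179) / (1.81 − 0.389) = ln(3.806) / 1.421 = 1.336/1.421 = 0.9405 d.
D_c = (k_d/k_a) L₀ e^(−k_d t_c) = (0.389/1.81) × 34.1 × e^(−0.389×0.9405) = 0.2149 × 34.1 × 0.6936 = 5.083 mg/L.
Minimum DO = C_s − D_c = 11.6 − 5.083 = 6.517 mg/L.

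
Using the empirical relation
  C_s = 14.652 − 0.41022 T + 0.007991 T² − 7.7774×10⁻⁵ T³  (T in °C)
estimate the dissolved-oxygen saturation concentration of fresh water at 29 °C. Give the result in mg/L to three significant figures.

C_s = 14.652 − 0.41022×29 + 0.007991×29² − 7.7774×10⁻⁵×29³ = 7.579 mg/L.

C_s ≈ 7.58 mg/L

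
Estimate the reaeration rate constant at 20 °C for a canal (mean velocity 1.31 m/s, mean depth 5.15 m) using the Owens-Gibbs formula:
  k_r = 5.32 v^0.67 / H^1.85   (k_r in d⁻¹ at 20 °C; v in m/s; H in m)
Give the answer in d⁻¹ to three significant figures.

k_r = 5.32 × 1.31^0.67 / 5.15^1.85 = 5.32 × 1.198 / 20.74 = 0.3074 d⁻¹.

k_r ≈ 0.307 d⁻¹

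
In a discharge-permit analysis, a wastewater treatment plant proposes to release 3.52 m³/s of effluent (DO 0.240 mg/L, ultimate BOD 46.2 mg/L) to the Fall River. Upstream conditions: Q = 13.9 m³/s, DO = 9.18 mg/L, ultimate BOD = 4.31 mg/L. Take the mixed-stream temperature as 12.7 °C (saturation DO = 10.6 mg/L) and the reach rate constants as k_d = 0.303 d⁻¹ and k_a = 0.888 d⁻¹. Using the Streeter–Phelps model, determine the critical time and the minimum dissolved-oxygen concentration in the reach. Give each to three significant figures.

Mixed DO = (13.9×9.18 + 3.52×0.240)/(13.9+3.52) = 128.4/17.42 = 7.374 mg/L.
Mixed L₀ = (13.9×4.31 + 3.52×46.2)/(17.42) = 222.5/17.42 = 12.77 mg/L.
Initial deficit D₀ = C_s − DO₀ = 10.6 − 7.374 = 3.226 mg/L.
t_c = (1/0.5850) ln[(0.888/0.303)(1 − 3.226×0.5850/(0.303×12.77))] = 1.709 × ln(1.502) = 0.6949 d.
D_c = (0.303/0.888) × 12.77 × e^(−0.303×0.6949) = 0.3412 × 12.77 × 0.8101 = 3.531 mg/L.
Minimum DO = 10.6 − 3.531 = 7.069 mg/L.

t_c ≈ 0.695 d; minimum DO ≈ 7.07 mg/L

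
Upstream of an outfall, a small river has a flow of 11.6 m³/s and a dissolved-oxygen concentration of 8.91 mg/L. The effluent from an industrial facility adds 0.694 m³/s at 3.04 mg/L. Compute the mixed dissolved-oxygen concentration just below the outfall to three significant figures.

Flow-weighted mixing: C = (Q_r C_r + Q_w C_w)/(Q_r + Q_w)
= (11.6×8.91 + 0.694×3.04)/(11.6 + 0.694) = 105.5/12.29 = 8.579 mg/L.

8.58 mg/L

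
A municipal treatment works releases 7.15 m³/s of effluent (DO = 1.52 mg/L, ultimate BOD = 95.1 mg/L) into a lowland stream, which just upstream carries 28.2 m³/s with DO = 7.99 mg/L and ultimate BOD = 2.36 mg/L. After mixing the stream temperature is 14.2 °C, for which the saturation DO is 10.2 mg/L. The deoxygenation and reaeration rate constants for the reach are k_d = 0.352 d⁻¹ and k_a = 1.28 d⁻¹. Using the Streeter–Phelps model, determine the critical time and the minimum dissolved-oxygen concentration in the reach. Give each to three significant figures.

t_c ≈ 0.768 d; minimum DO ≈ 5.77 mg/L

Mixed DO = (28.2×7.99 + 7.15×1.52)/(28.2+7.15) = 236.2/35.35 = 6.681 mg/L.
Mixed L₀ = (28.2×2.36 + 7.15×95.1)/(35.35) = 746.5/35.35 = 21.12 mg/L.
Initial deficit D₀ = C_s − DO₀ = 10.2 − 6.681 = 3.519 mg/L.
t_c = (1/0.9280) ln[(1.28/0.352)(1 − 3.519×0.9280/(0.352×21.12))] = 1.078 × ln(2.039) = 0.7677 d.
D_c = (0.352/1.28) × 21.12 × e^(−0.352×0.7677) = 0.2750 × 21.12 × 0.7632 = 4.432 mg/L.
Minimum DO = 10.2 − 4.432 = 5.768 mg/L.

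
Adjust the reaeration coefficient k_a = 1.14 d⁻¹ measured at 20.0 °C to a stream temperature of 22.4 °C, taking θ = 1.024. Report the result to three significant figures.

k_a(T₂) = k_a(T₁) · θ^(T₂−T₁) = 1.14 × 1.024^(22.4−20.0)
= 1.14 × 1.024^2.40 = 1.14 × 1.059 = 1.207 d⁻¹.

k_a ≈ 1.21 d⁻¹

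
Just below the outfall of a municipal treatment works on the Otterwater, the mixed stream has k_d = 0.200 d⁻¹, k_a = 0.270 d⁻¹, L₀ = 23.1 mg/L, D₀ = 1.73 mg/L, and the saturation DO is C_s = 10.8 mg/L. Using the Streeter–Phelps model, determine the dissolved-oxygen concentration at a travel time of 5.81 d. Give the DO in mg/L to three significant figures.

k_d L₀/(k_a−k_d) = 0.200×23.1/(0.270−0.200) = 4.620/0.07000 = 66.00 mg/L.
e^(−k_d t) = e^(−0.200×5.810) = 0.3129; e^(−k_a t) = e^(−0.270×5.810) = 0.2083.
D = 66.00 × (0.3129 − 0.2083) + 1.73 × 0.2083 = 6.900 + 0.3604 = 7.260 mg/L.
DO = C_s − D = 10.8 − 7.260 = 3.540 mg/L.

DO ≈ 3.54 mg/L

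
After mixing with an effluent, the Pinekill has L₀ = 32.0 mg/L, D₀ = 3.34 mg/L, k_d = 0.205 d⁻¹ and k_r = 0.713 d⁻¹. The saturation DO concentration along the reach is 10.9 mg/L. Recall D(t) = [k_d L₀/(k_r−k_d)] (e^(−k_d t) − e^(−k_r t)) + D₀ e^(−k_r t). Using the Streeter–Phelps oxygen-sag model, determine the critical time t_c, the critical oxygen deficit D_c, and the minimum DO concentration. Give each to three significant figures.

t_c ≈ 1.86 d; D_c ≈ 6.28 mg/L; min DO ≈ 4.62 mg/L

t_c = [1/(k_r−k_d)] ln[(k_r/k_d)(1 − D₀(k_r−k_d)/(k_d L₀))]
= [1/(0.713−0.205)] ln[(0.713/0.205)(1 − 3.34×0.5080/(0.205×32.0))]
= (1/0.5080) ln[3.478 × 0.7414] = 1.969 × ln(2.578) = 1.969 × 0.9472 = 1.865 d.
L(t_c) = L₀ e^(−k_d t_c) = 32.0 × 0.6823 = 21.83 mg/L, and at the critical point k_r D_c = k_d L, so D_c = (0.205/0.713) × 21.83 = 6.278 mg/L.
Minimum DO = C_s − D_c = 10.9 − 6.278 = 4.622 mg/L.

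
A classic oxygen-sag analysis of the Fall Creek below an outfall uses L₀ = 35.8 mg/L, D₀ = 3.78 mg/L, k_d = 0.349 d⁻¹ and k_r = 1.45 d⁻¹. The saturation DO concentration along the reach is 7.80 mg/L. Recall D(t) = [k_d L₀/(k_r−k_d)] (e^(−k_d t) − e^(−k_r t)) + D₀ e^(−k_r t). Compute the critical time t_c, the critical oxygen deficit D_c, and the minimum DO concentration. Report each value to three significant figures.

t_c ≈ 0.926 d; D_c ≈ 6.24 mg/L; min DO ≈ 1.56 mg/L

t_c = [1/(k_r−k_d)] ln[(k_r/k_d)(1 − D₀(k_r−k_d)/(k_d L₀))]
= [1/(1.45−0.349)] ln[(1.45/0.349)(1 − 3.78×1.101/(0.349×35.8))]
= (1/1.101) ln[4.155 × 0.6669] = 0.9083 × ln(2.771) = 0.9083 × 1.019 = 0.9256 d.
L(t_c) = L₀ e^(−k_d t_c) = 35.8 × 0.7239 = 25.92 mg/L, and at the critical point k_r D_c = k_d L, so D_c = (0.349/1.45) × 25.92 = 6.238 mg/L.
Minimum DO = C_s − D_c = 7.80 − 6.238 = 1.562 mg/L.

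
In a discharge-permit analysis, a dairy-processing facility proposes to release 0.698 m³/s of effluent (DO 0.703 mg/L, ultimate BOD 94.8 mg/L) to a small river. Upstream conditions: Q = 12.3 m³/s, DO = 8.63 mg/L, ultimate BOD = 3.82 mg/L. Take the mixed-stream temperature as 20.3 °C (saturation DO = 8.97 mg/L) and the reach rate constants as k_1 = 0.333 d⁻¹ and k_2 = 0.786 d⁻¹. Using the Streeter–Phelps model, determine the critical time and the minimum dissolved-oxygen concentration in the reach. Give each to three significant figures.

t_c ≈ 1.61 d; minimum DO ≈ 6.82 mg/L

Mixed DO = (12.3×8.63 + 0.698×0.703)/(12.3+0.698) = 106.6/13.00 = 8.204 mg/L.
Mixed L₀ = (12.3×3.82 + 0.698×94.8)/(13.00) = 113.2/13.00 = 8.706 mg/L.
Initial deficit D₀ = C_s − DO₀ = 8.97 − 8.204 = 0.7657 mg/L.
t_c = (1/0.4530) ln[(0.786/0.333)(1 − 0.7657×0.4530/(0.333×8.706))] = 2.208 × ln(2.078) = 1.615 d.
D_c = (0.333/0.786) × 8.706 × e^(−0.333×1.615) = 0.4237 × 8.706 × 0.5841 = 2.154 mg/L.
Minimum DO = 8.97 − 2.154 = 6.816 mg/L.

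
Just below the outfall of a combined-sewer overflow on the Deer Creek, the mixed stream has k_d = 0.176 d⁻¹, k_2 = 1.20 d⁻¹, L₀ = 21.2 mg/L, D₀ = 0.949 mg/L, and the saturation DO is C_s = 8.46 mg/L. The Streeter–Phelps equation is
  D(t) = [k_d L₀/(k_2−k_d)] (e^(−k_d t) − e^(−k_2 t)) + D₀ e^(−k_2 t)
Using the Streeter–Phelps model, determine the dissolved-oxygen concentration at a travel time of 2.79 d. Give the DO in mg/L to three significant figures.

DO ≈ 6.32 mg/L

k_d L₀/(k_2−k_d) = 0.176×21.2/(1.20−0.176) = 3.731/1.024 = 3.644 mg/L.
e^(−k_d t) = e^(−0.176×2.790) = 0.6120; e^(−k_2 t) = e^(−1.20×2.790) = 0.03515.
D = 3.644 × (0.6120 − 0.03515) + 0.949 × 0.03515 = 2.102 + 0.03336 = 2.135 mg/L.
DO = C_s − D = 8.46 − 2.135 = 6.325 mg/L.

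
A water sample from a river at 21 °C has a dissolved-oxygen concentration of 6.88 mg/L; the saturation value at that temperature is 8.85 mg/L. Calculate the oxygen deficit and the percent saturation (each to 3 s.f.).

D ≈ 1.97 mg/L; 77.7 % saturation

D = C_s − C = 8.85 − 6.88 = 1.97 mg/L.
% saturation = 6.88/8.85 × 100 = 77.7 %.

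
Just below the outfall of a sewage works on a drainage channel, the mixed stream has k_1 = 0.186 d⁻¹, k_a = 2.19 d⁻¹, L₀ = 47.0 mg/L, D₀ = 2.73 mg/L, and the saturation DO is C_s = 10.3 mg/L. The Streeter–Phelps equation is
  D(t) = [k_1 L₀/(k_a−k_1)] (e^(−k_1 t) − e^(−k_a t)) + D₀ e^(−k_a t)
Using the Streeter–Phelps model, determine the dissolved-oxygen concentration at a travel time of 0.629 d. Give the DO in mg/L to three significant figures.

k_1 L₀/(k_a−k_1) = 0.186×47.0/(2.19−0.186) = 8.742/2.004 = 4.362 mg/L.
e^(−k_1 t) = e^(−0.186×0.6290) = 0.8896; e^(−k_a t) = e^(−2.19×0.6290) = 0.2522.
D = 4.362 × (0.8896 − 0.2522) + 2.73 × 0.2522 = 2.780 + 0.6885 = 3.469 mg/L.
DO = C_s − D = 10.3 − 3.469 = 6.831 mg/L.

DO ≈ 6.83 mg/L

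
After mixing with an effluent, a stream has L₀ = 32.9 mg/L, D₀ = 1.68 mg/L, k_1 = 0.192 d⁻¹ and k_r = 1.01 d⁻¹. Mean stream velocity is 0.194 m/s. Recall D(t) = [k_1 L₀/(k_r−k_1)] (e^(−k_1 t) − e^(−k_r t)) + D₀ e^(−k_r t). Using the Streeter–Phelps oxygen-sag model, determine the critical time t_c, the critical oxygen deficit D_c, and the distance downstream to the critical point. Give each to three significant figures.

With k_r/k_1 = 5.260 and 1 − D₀(k_r−k_1)/(k_1 L₀) = 0.7824,
t_c = ln(5.260 × 0.7824) / (1.01 − 0.192) = ln(4.116) / 0.8180 = 1.415/0.8180 = 1.730 d.
D_c = (k_1/k_r) L₀ e^(−k_1 t_c) = (0.192/1.01) × 32.9 × e^(−0.192×1.730) = 0.1901 × 32.9 × 0.7174 = 4.487 mg/L.
x_c = v t_c = 0.194 m/s × 1.730 d × 86400 s/d = 28990 m ≈ 29.0 km.

t_c ≈ 1.73 d; D_c ≈ 4.49 mg/L; x_c ≈ 29.0 km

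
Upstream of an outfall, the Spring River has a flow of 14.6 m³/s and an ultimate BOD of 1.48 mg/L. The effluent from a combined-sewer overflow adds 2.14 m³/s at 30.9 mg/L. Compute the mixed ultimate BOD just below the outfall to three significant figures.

5.24 mg/L

Flow-weighted mixing: C = (Q_r C_r + Q_w C_w)/(Q_r + Q_w)
= (14.6×1.48 + 2.14×30.9)/(14.6 + 2.14) = 87.73/16.74 = 5.241 mg/L.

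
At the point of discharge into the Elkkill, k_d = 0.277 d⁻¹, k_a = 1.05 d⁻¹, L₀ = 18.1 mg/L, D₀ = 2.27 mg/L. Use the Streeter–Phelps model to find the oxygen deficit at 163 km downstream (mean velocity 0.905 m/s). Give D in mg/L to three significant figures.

D ≈ 3.17 mg/L

Travel time t = x/v = 163 km / (0.905 m/s) = 163000 m / 0.905 m/s = 180100 s = 2.085 d.
k_d L₀/(k_a−k_d) = 0.277×18.1/(1.05−0.277) = 5.014/0.7730 = 6.486 mg/L.
e^(−k_d t) = e^(−0.277×2.085) = 0.5613; e^(−k_a t) = e^(−1.05×2.085) = 0.1120.
D = 6.486 × (0.5613 − 0.1120) + 2.27 × 0.1120 = 2.914 + 0.2543 = 3.168 mg/L.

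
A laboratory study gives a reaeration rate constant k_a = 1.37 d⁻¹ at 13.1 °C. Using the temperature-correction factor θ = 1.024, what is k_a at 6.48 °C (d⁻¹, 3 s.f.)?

k_a ≈ 1.17 d⁻¹

k_a(T₂) = k_a(T₁) · θ^(T₂−T₁) = 1.37 × 1.024^(6.48−13.1)
= 1.37 × 1.024^-6.62 = 1.37 × 0.8547 = 1.171 d⁻¹.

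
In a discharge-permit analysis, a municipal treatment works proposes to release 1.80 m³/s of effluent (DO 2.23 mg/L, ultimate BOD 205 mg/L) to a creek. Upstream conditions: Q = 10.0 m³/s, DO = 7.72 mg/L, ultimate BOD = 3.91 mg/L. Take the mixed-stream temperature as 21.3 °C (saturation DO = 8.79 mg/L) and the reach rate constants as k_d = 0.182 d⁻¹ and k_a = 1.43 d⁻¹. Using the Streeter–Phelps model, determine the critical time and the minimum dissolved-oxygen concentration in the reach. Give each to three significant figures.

Mixed DO = (10.0×7.72 + 1.80×2.23)/(10.0+1.80) = 81.21/11.80 = 6.883 mg/L.
Mixed L₀ = (10.0×3.91 + 1.80×205)/(11.80) = 408.1/11.80 = 34.58 mg/L.
Initial deficit D₀ = C_s − DO₀ = 8.79 − 6.883 = 1.907 mg/L.
t_c = (1/1.248) ln[(1.43/0.182)(1 − 1.907×1.248/(0.182×34.58))] = 0.8013 × ln(4.886) = 1.271 d.
D_c = (0.182/1.43) × 34.58 × e^(−0.182×1.271) = 0.1273 × 34.58 × 0.7935 = 3.493 mg/L.
Minimum DO = 8.79 − 3.493 = 5.297 mg/L.

t_c ≈ 1.27 d; minimum DO ≈ 5.30 mg/L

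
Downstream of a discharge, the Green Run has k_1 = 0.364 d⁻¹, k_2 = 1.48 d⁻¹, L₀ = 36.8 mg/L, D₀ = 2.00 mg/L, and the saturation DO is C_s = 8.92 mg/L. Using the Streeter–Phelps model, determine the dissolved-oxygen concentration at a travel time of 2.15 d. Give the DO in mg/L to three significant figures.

DO ≈ 3.85 mg/L

k_1 L₀/(k_2−k_1) = 0.364×36.8/(1.48−0.364) = 13.40/1.116 = 12.00 mg/L.
e^(−k_1 t) = e^(−0.364×2.150) = 0.4572; e^(−k_2 t) = e^(−1.48×2.150) = 0.04150.
D = 12.00 × (0.4572 − 0.04150) + 2.00 × 0.04150 = 4.990 + 0.08301 = 5.073 mg/L.
DO = C_s − D = 8.92 − 5.073 = 3.847 mg/L.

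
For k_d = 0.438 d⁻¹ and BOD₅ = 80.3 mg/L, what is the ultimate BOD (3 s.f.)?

BOD₅ = L₀(1 − e^(−5k_d)) ⇒ L₀ = BOD₅ / (1 − e^(−5×0.438))
= 80.3 / (1 − 0.1119) = 80.3 / 0.8881 = 90.42 mg/L.

L₀ ≈ 90.4 mg/L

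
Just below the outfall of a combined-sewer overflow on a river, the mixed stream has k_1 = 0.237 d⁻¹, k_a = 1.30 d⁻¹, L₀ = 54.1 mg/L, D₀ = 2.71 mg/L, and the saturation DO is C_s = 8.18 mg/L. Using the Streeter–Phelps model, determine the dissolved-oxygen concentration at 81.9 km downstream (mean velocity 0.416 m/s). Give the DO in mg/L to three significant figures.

DO ≈ 1.63 mg/L

Travel time t = x/v = 81.9 km / (0.416 m/s) = 81900 m / 0.416 m/s = 196900 s = 2.279 d.
k_1 L₀/(k_a−k_1) = 0.237×54.1/(1.30−0.237) = 12.82/1.063 = 12.06 mg/L.
e^(−k_1 t) = e^(−0.237×2.279) = 0.5827; e^(−k_a t) = e^(−1.30×2.279) = 0.05170.
D = 12.06 × (0.5827 − 0.05170) + 2.71 × 0.05170 = 6.405 + 0.1401 = 6.545 mg/L.
DO = C_s − D = 8.18 − 6.545 = 1.635 mg/L.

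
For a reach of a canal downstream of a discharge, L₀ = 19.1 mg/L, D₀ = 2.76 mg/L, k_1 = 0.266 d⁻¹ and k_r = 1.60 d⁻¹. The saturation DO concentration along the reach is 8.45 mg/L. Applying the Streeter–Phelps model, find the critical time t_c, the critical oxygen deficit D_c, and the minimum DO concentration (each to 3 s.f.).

t_c ≈ 0.378 d; D_c ≈ 2.87 mg/L; min DO ≈ 5.58 mg/L

t_c = [1/(k_r−k_1)] ln[(k_r/k_1)(1 − D₀(k_r−k_1)/(k_1 L₀))]
= [1/(1.60−0.266)] ln[(1.60/0.266)(1 − 2.76×1.334/(0.266×19.1))]
= (1/1.334) ln[6.015 × 0.2753] = 0.7496 × ln(1.656) = 0.7496 × 0.5044 = 0.3781 d.
D_c = (k_1/k_r) L₀ e^(−k_1 t_c) = (0.266/1.60) × 19.1 × e^(−0.266×0.3781) = 0.1663 × 19.1 × 0.9043 = 2.872 mg/L.
Minimum DO = C_s − D_c = 8.45 − 2.872 = 5.578 mg/L.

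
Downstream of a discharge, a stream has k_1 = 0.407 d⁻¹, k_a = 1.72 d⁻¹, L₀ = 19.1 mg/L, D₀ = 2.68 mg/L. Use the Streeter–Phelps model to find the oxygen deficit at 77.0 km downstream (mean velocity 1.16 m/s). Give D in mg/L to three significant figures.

D ≈ 3.47 mg/L

Travel time t = x/v = 77.0 km / (1.16 m/s) = 77000 m / 1.16 m/s = 66380 s = 0.7683 d.
k_1 L₀/(k_a−k_1) = 0.407×19.1/(1.72−0.407) = 7.774/1.313 = 5.921 mg/L.
e^(−k_1 t) = e^(−0.407×0.7683) = 0.7315; e^(−k_a t) = e^(−1.72×0.7683) = 0.2668.
D = 5.921 × (0.7315 − 0.2668) + 2.68 × 0.2668 = 2.751 + 0.7149 = 3.466 mg/L.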